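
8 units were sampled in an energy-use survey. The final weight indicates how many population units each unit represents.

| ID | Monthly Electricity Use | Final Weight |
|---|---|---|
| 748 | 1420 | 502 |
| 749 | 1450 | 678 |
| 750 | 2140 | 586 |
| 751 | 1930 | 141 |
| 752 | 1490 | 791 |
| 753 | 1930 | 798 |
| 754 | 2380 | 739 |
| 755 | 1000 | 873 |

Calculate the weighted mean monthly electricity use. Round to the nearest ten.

Weighted sum = 1420×502 + 1450×678 + 2140×586 + 1930×141 + 1490×791 + 1930×798 + 2380×739 + 1000×873
  = 8572660
Sum of weights = 502 + 678 + 586 + 141 + 791 + 798 + 739 + 873 = 5108
Weighted mean = 8572660 / 5108 = 1678.2811

1680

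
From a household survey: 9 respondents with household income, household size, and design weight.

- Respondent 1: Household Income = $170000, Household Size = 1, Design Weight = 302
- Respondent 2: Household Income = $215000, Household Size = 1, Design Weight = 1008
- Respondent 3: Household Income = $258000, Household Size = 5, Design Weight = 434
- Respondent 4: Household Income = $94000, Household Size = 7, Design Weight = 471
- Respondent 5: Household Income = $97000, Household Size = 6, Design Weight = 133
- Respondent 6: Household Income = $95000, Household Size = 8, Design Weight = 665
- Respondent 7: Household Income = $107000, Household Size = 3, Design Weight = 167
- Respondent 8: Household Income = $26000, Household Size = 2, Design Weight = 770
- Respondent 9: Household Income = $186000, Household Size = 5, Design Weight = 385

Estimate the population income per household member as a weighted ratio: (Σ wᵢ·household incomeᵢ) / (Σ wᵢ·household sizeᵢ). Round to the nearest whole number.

36171

Σ wᵢ·y = 170000×302 + 215000×1008 + 258000×434 + 94000×471 + 97000×133 + 95000×665 + 107000×167 + 26000×770 + 186000×385
  = 51340000 + 216720000 + 111972000 + 44274000 + 12901000 + 63175000 + 17869000 + 20020000 + 71610000 = 609881000
Σ wᵢ·x = 1×302 + 1×1008 + 5×434 + 7×471 + 6×133 + 8×665 + 3×167 + 2×770 + 5×385
  = 302 + 1008 + 2170 + 3297 + 798 + 5320 + 501 + 1540 + 1925 = 16861
Ratio = 609881000 / 16861 = 36171.105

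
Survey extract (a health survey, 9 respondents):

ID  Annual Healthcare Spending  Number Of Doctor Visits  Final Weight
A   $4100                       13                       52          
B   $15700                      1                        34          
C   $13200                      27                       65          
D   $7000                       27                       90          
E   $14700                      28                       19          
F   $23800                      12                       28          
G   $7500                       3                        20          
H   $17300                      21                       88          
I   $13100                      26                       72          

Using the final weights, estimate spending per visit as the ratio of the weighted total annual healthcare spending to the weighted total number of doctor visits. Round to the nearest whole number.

607

Σ wᵢ·y = 4100×52 + 15700×34 + 13200×65 + 7000×90 + 14700×19 + 23800×28 + 7500×20 + 17300×88 + 13100×72
  = 5796300
Σ wᵢ·x = 13×52 + 1×34 + 27×65 + 27×90 + 28×19 + 12×28 + 3×20 + 21×88 + 26×72
  = 676 + 34 + 1755 + 2430 + 532 + 336 + 60 + 1848 + 1872 = 9543
Ratio = 5796300 / 9543 = 607.38761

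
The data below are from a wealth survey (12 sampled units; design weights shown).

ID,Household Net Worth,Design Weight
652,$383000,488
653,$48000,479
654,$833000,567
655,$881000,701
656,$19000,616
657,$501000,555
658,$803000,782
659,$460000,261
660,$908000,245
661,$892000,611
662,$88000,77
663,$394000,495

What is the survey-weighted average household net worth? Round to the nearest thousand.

563000

Weighted sum = 383000×488 + 48000×479 + 833000×567 + 881000×701 + 19000×616 + 501000×555 + 803000×782 + 460000×261 + 908000×245 + 892000×611 + 88000×77 + 394000×495
  = 186904000 + 22992000 + 472311000 + 617581000 + 11704000 + 278055000 + 627946000 + 120060000 + 222460000 + 545012000 + 6776000 + 195030000 = 3306831000
Sum of weights = 488 + 479 + 567 + 701 + 616 + 555 + 782 + 261 + 245 + 611 + 77 + 495 = 5877
Weighted mean = 3306831000 / 5877 = 562673.3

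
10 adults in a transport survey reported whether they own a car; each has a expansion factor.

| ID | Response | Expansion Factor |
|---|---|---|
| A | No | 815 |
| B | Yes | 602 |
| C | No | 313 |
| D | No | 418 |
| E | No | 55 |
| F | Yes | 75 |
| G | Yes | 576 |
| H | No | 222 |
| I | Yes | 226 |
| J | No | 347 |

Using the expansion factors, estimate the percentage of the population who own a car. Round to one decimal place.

40.5

Sum of weights for 'Yes' = 602 + 75 + 576 + 226 = 1479
Total weight = 3649
Weighted proportion = 1479 / 3649 = 0.40531653 → 40.531653%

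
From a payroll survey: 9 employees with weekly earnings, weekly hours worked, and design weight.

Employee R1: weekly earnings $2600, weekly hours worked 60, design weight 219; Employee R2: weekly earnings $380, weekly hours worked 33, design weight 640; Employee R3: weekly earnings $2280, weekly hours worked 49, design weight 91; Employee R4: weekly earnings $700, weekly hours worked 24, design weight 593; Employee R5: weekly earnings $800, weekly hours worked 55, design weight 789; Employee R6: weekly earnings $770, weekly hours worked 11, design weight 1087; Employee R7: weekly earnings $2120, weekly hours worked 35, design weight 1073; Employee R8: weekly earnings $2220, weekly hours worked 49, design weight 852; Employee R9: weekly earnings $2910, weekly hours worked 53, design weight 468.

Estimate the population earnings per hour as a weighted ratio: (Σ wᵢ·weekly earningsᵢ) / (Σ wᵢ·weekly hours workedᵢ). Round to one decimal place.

39.7

Σ wᵢ·y = 2600×219 + 380×640 + 2280×91 + 700×593 + 800×789 + 770×1087 + 2120×1073 + 2220×852 + 2910×468
  = 8431450
Σ wᵢ·x = 60×219 + 33×640 + 49×91 + 24×593 + 55×789 + 11×1087 + 35×1073 + 49×852 + 53×468
  = 13140 + 21120 + 4459 + 14232 + 43395 + 11957 + 37555 + 41748 + 24804 = 212410
Ratio = 8431450 / 212410 = 39.694223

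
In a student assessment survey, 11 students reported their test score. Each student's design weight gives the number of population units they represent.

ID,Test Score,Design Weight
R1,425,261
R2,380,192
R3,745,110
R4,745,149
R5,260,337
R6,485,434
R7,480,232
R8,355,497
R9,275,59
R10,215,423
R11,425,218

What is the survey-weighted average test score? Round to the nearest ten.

400

Weighted sum = 425×261 + 380×192 + 745×110 + 745×149 + 260×337 + 485×434 + 480×232 + 355×497 + 275×59 + 215×423 + 425×218
  = 110925 + 72960 + 81950 + 111005 + 87620 + 210490 + 111360 + 176435 + 16225 + 90945 + 92650 = 1162565
Sum of weights = 261 + 192 + 110 + 149 + 337 + 434 + 232 + 497 + 59 + 423 + 218 = 2912
Weighted mean = 1162565 / 2912 = 399.23249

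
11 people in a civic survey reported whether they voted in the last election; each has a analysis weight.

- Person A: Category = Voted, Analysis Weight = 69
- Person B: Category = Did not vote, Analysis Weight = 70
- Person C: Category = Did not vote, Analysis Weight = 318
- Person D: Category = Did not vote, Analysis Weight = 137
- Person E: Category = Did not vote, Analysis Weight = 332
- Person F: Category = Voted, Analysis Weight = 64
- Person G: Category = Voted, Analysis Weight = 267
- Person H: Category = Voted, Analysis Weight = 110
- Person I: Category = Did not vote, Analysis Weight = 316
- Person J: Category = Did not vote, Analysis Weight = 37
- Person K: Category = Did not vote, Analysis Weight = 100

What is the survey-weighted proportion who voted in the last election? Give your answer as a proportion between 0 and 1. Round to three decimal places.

0.280

Sum of weights for 'Voted' = 69 + 64 + 267 + 110 = 510
Total weight = 69 + 70 + 318 + 137 + 332 + 64 + 267 + 110 + 316 + 37 + 100 = 1820
Weighted proportion = 510 / 1820 = 0.28021978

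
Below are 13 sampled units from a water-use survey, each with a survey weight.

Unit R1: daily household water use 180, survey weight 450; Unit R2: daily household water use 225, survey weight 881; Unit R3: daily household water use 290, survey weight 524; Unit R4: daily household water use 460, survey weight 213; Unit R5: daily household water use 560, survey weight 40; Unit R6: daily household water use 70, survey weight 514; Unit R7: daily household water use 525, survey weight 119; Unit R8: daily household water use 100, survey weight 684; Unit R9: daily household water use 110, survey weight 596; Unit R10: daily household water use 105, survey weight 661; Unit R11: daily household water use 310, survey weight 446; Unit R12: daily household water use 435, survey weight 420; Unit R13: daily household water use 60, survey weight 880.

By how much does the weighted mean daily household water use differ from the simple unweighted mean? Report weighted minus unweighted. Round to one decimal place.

Unweighted sum = 3430
Unweighted mean = 3430 / 13 = 263.84615
Weighted sum = 1227145
Sum of weights = 6428
Weighted mean = 1227145 / 6428 = 190.90619
Difference (weighted minus unweighted) = -72.939962

-72.9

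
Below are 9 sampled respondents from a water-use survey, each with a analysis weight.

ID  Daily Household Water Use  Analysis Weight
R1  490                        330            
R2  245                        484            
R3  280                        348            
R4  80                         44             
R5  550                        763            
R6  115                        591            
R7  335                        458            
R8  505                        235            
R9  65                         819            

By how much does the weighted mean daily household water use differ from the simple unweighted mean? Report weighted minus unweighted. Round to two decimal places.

Unweighted sum = 2665
Unweighted mean = 2665 / 9 = 296.11111
Weighted sum = 490×330 + 245×484 + 280×348 + 80×44 + 550×763 + 115×591 + 335×458 + 505×235 + 65×819
  = 161700 + 118580 + 97440 + 3520 + 419650 + 67965 + 153430 + 118675 + 53235 = 1194195
Sum of weights = 330 + 484 + 348 + 44 + 763 + 591 + 458 + 235 + 819 = 4072
Weighted mean = 1194195 / 4072 = 293.26989
Difference (weighted minus unweighted) = -2.8412192

-2.84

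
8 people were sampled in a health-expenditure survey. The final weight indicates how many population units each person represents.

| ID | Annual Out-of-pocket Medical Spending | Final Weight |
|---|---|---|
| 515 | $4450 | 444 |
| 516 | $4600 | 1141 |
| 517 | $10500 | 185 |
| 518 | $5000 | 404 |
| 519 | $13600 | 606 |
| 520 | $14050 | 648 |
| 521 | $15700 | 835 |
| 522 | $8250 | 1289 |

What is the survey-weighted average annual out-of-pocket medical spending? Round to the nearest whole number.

Weighted sum = 4450×444 + 4600×1141 + 10500×185 + 5000×404 + 13600×606 + 14050×648 + 15700×835 + 8250×1289
  = 1975800 + 5248600 + 1942500 + 2020000 + 8241600 + 9104400 + 13109500 + 10634250 = 52276650
Sum of weights = 444 + 1141 + 185 + 404 + 606 + 648 + 835 + 1289 = 5552
Weighted mean = 52276650 / 5552 = 9415.8231

9416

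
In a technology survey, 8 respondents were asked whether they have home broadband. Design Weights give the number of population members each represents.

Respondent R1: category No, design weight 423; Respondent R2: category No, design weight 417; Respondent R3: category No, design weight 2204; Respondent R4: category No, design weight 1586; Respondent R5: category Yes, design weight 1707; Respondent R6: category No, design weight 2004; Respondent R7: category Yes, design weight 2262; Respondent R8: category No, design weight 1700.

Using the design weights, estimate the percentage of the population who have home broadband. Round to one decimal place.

Sum of weights for 'Yes' = 1707 + 2262 = 3969
Total weight = 423 + 417 + 2204 + 1586 + 1707 + 2004 + 2262 + 1700 = 12303
Weighted proportion = 3969 / 12303 = 0.32260424 → 32.260424%

32.3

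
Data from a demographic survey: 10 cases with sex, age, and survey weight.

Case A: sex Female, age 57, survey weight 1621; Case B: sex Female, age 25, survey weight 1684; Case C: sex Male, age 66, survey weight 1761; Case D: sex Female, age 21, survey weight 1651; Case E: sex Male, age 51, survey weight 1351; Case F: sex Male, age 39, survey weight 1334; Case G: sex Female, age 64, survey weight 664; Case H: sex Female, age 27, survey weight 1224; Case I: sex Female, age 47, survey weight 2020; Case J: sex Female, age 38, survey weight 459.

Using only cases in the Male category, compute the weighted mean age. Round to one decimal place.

Male rows: C, E, F
Weighted sum = 237153
Sum of weights = 1761 + 1351 + 1334 = 4446
Weighted mean = 237153 / 4446 = 53.340756

53.3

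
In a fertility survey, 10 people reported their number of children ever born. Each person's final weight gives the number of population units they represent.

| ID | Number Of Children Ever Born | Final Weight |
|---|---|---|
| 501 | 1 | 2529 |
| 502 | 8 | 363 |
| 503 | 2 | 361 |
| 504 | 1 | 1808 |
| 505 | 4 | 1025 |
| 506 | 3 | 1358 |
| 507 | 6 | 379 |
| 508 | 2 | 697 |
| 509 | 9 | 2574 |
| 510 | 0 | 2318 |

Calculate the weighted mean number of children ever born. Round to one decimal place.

3.2

Weighted sum = 1×2529 + 8×363 + 2×361 + 1×1808 + 4×1025 + 3×1358 + 6×379 + 2×697 + 9×2574 + 0×2318
  = 2529 + 2904 + 722 + 1808 + 4100 + 4074 + 2274 + 1394 + 23166 + 0 = 42971
Sum of weights = 2529 + 363 + 361 + 1808 + 1025 + 1358 + 379 + 697 + 2574 + 2318 = 13412
Weighted mean = 42971 / 13412 = 3.2039219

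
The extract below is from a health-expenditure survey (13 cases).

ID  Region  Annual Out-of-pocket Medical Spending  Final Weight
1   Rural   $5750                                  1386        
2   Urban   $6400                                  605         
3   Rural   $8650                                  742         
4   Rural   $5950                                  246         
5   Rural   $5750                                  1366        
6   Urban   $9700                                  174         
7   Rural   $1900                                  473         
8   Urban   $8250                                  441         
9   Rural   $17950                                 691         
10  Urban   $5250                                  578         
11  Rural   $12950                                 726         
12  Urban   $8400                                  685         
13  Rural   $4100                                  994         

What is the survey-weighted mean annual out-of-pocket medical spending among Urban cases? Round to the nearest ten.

Urban rows: 2, 6, 8, 10, 12
Weighted sum = 6400×605 + 9700×174 + 8250×441 + 5250×578 + 8400×685
  = 17986550
Sum of weights = 605 + 174 + 441 + 578 + 685 = 2483
Weighted mean = 17986550 / 2483 = 7243.8784

7240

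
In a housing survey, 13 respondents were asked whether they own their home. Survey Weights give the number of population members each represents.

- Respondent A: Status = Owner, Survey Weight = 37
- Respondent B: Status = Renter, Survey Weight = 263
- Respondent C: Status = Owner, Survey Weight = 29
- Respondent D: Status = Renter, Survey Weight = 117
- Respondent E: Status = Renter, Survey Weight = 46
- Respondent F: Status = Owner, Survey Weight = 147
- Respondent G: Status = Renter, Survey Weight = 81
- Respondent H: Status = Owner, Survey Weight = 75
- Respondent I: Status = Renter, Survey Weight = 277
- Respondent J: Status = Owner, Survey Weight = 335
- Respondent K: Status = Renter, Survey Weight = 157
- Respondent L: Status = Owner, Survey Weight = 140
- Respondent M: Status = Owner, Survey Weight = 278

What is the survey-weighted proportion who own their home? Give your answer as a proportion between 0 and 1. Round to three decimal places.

0.525

Sum of weights for 'Owner' = 37 + 29 + 147 + 75 + 335 + 140 + 278 = 1041
Total weight = 1982
Weighted proportion = 1041 / 1982 = 0.52522704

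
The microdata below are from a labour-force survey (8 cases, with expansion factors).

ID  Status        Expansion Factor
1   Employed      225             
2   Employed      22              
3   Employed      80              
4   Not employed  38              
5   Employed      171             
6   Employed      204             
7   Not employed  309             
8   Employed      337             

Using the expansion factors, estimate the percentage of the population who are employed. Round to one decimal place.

75.0

Sum of weights for 'Employed' = 225 + 22 + 80 + 171 + 204 + 337 = 1039
Total weight = 225 + 22 + 80 + 38 + 171 + 204 + 309 + 337 = 1386
Weighted proportion = 1039 / 1386 = 0.74963925 → 74.963925%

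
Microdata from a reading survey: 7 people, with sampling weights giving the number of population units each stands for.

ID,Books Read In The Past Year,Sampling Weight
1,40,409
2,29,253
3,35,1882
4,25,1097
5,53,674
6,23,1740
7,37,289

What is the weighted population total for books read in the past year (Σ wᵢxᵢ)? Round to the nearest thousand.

Weighted total = 40×409 + 29×253 + 35×1882 + 25×1097 + 53×674 + 23×1740 + 37×289
  = 203427

203000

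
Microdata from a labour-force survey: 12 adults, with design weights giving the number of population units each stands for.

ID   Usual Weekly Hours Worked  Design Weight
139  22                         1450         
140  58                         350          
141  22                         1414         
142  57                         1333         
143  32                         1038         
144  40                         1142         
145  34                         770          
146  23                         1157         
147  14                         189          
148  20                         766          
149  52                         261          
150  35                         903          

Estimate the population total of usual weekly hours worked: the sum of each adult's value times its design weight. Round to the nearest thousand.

Weighted total = 22×1450 + 58×350 + 22×1414 + 57×1333 + 32×1038 + 40×1142 + 34×770 + 23×1157 + 14×189 + 20×766 + 52×261 + 35×903
  = 354119

354000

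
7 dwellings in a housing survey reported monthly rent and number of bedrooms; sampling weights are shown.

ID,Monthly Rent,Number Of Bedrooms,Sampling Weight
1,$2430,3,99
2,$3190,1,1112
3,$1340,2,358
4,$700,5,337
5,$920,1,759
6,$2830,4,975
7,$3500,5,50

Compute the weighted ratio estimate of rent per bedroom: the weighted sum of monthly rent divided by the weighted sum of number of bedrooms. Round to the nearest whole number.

Σ wᵢ·y = 2430×99 + 3190×1112 + 1340×358 + 700×337 + 920×759 + 2830×975 + 3500×50
  = 240570 + 3547280 + 479720 + 235900 + 698280 + 2759250 + 175000 = 8136000
Σ wᵢ·x = 8719
Ratio = 8136000 / 8719 = 933.13453

933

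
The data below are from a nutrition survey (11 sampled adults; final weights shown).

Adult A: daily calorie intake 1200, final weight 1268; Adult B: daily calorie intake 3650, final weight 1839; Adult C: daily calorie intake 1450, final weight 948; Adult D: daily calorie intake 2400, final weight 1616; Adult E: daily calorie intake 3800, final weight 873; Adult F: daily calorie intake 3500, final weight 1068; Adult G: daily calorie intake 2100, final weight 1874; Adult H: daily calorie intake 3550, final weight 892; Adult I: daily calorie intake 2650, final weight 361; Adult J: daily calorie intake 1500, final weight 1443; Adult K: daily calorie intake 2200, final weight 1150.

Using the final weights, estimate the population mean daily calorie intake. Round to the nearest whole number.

2497

Weighted sum = 1200×1268 + 3650×1839 + 1450×948 + 2400×1616 + 3800×873 + 3500×1068 + 2100×1874 + 3550×892 + 2650×361 + 1500×1443 + 2200×1150
  = 1521600 + 6712350 + 1374600 + 3878400 + 3317400 + 3738000 + 3935400 + 3166600 + 956650 + 2164500 + 2530000 = 33295500
Sum of weights = 1268 + 1839 + 948 + 1616 + 873 + 1068 + 1874 + 892 + 361 + 1443 + 1150 = 13332
Weighted mean = 33295500 / 13332 = 2497.4122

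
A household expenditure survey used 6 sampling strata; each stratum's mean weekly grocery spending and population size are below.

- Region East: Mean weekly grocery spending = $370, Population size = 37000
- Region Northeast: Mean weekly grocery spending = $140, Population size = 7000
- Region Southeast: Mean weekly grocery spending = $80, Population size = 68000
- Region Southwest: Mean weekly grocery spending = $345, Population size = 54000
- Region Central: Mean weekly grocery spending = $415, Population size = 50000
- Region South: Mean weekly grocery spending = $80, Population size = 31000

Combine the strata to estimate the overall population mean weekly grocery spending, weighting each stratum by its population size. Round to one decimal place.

Σ Nₕ·x̄ₕ = 370×37000 + 140×7000 + 80×68000 + 345×54000 + 415×50000 + 80×31000
  = 13690000 + 980000 + 5440000 + 18630000 + 20750000 + 2480000 = 61970000
Σ Nₕ = 37000 + 7000 + 68000 + 54000 + 50000 + 31000 = 247000
Overall mean = 61970000 / 247000 = 250.89069

250.9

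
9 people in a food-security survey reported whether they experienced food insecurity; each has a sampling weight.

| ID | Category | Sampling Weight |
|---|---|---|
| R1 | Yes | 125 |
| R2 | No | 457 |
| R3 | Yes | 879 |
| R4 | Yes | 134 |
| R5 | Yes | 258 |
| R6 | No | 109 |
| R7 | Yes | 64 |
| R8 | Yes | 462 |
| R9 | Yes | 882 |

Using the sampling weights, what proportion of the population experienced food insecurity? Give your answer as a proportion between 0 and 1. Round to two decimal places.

Sum of weights for 'Yes' = 125 + 879 + 134 + 258 + 64 + 462 + 882 = 2804
Total weight = 125 + 457 + 879 + 134 + 258 + 109 + 64 + 462 + 882 = 3370
Weighted proportion = 2804 / 3370 = 0.83204748

0.83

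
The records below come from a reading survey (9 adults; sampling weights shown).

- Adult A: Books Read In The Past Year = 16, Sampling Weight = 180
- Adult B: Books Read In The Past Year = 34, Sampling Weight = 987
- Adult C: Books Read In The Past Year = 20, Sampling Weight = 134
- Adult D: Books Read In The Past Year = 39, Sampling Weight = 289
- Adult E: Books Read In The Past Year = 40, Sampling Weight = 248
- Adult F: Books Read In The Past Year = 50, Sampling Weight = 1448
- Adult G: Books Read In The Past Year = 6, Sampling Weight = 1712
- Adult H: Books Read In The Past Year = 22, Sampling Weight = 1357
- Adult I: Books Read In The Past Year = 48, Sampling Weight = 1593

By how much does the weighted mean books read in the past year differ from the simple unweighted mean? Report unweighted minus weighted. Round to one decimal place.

-0.8

Unweighted sum = 16 + 34 + 20 + 39 + 40 + 50 + 6 + 22 + 48 = 275
Unweighted mean = 275 / 9 = 30.555556
Weighted sum = 16×180 + 34×987 + 20×134 + 39×289 + 40×248 + 50×1448 + 6×1712 + 22×1357 + 48×1593
  = 2880 + 33558 + 2680 + 11271 + 9920 + 72400 + 10272 + 29854 + 76464 = 249299
Sum of weights = 7948
Weighted mean = 249299 / 7948 = 31.366256
Difference (unweighted minus weighted) = -0.81070011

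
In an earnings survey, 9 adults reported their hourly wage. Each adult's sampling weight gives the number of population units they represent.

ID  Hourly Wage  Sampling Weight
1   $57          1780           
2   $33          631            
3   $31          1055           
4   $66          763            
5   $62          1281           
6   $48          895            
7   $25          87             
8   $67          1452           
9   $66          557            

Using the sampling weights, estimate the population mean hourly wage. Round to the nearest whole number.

55

Weighted sum = 57×1780 + 33×631 + 31×1055 + 66×763 + 62×1281 + 48×895 + 25×87 + 67×1452 + 66×557
  = 101460 + 20823 + 32705 + 50358 + 79422 + 42960 + 2175 + 97284 + 36762 = 463949
Sum of weights = 1780 + 631 + 1055 + 763 + 1281 + 895 + 87 + 1452 + 557 = 8501
Weighted mean = 463949 / 8501 = 54.575815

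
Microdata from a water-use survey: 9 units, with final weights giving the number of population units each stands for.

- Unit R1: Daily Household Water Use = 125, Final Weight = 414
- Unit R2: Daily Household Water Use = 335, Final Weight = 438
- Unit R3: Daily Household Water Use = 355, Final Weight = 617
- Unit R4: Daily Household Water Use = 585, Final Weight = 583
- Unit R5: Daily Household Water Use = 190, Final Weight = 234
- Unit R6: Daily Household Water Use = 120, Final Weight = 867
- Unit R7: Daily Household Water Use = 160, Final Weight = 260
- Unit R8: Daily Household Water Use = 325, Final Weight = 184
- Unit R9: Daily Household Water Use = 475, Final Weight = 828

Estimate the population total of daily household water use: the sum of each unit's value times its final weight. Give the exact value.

1401770

Weighted total = 125×414 + 335×438 + 355×617 + 585×583 + 190×234 + 120×867 + 160×260 + 325×184 + 475×828
  = 1401770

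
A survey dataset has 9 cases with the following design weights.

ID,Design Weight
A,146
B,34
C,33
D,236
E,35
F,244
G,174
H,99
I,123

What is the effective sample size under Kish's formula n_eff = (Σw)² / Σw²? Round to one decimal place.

Σ wᵢ = 1124
Σ wᵢ² = 21316 + 1156 + 1089 + 55696 + 1225 + 59536 + 30276 + 9801 + 15129 = 195224
n_eff = 1124² / 195224 = 1263376 / 195224 = 6.4714174

6.5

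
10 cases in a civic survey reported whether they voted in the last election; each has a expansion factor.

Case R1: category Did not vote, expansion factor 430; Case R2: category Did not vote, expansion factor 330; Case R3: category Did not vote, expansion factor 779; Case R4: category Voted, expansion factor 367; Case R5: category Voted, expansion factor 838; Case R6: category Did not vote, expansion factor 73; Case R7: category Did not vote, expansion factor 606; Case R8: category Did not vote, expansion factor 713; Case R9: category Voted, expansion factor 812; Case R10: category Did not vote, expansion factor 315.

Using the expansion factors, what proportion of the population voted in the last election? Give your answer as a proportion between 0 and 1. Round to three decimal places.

0.383

Sum of weights for 'Voted' = 367 + 838 + 812 = 2017
Total weight = 430 + 330 + 779 + 367 + 838 + 73 + 606 + 713 + 812 + 315 = 5263
Weighted proportion = 2017 / 5263 = 0.3832415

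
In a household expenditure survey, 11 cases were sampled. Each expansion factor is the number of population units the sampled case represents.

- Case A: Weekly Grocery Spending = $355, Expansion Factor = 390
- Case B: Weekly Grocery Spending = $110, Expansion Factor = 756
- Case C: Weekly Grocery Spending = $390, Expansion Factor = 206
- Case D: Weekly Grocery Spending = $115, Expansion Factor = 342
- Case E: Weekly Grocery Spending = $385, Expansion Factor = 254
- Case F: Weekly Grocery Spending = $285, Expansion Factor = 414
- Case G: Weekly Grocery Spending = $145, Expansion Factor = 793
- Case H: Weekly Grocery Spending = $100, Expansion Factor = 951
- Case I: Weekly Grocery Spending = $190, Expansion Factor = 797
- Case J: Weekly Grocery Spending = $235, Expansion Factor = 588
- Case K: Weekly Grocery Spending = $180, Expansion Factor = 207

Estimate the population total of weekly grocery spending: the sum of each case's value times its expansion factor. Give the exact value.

Weighted total = 355×390 + 110×756 + 390×206 + 115×342 + 385×254 + 285×414 + 145×793 + 100×951 + 190×797 + 235×588 + 180×207
  = 138450 + 83160 + 80340 + 39330 + 97790 + 117990 + 114985 + 95100 + 151430 + 138180 + 37260 = 1094015

1094015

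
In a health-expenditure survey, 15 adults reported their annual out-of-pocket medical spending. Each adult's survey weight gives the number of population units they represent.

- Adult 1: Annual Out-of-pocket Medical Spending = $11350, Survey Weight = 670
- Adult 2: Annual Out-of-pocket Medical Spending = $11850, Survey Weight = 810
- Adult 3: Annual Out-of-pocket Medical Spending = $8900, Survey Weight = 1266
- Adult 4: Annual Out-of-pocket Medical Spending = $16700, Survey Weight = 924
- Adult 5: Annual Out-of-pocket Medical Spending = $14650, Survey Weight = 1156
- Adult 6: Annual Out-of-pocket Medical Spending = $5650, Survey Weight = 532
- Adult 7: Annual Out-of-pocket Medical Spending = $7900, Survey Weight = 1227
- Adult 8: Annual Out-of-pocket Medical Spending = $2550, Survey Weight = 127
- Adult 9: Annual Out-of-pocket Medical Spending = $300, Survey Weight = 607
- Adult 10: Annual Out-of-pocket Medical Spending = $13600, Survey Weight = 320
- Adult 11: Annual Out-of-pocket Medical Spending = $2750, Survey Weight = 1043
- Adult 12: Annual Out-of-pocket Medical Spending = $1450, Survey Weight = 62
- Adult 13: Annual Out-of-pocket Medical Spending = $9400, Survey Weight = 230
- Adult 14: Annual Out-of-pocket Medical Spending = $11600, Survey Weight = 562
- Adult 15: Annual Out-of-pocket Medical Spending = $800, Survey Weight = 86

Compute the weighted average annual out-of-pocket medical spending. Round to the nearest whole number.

Weighted sum = 90101800
Sum of weights = 9622
Weighted mean = 90101800 / 9622 = 9364.1447

9364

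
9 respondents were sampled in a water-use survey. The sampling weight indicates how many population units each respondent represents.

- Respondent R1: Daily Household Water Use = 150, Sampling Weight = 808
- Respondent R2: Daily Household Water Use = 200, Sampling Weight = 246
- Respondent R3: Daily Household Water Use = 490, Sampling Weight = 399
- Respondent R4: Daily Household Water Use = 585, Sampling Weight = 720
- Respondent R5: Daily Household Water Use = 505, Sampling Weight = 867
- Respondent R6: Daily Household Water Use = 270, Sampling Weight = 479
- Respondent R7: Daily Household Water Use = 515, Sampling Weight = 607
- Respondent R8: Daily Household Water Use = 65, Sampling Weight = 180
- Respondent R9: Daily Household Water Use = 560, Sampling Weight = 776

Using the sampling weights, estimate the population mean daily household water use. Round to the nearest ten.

Weighted sum = 150×808 + 200×246 + 490×399 + 585×720 + 505×867 + 270×479 + 515×607 + 65×180 + 560×776
  = 121200 + 49200 + 195510 + 421200 + 437835 + 129330 + 312605 + 11700 + 434560 = 2113140
Sum of weights = 808 + 246 + 399 + 720 + 867 + 479 + 607 + 180 + 776 = 5082
Weighted mean = 2113140 / 5082 = 415.80874

420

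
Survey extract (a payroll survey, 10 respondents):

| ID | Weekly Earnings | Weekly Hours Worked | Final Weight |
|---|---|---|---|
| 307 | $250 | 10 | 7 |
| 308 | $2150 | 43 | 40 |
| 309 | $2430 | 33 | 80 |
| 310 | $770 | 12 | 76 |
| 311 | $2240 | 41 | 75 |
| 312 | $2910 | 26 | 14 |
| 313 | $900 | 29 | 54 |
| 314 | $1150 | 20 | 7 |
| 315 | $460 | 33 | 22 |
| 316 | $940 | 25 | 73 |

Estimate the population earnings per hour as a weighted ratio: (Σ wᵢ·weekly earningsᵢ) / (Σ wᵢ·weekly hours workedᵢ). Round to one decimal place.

Σ wᵢ·y = 684800
Σ wᵢ·x = 13038
Ratio = 684800 / 13038 = 52.523393

52.5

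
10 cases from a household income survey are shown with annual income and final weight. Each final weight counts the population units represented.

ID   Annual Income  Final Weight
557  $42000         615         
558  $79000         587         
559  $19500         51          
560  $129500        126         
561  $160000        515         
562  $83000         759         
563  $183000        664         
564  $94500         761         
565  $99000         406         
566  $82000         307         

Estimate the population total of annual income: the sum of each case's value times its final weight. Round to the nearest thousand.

Weighted total = 42000×615 + 79000×587 + 19500×51 + 129500×126 + 160000×515 + 83000×759 + 183000×664 + 94500×761 + 99000×406 + 82000×307
  = 25830000 + 46373000 + 994500 + 16317000 + 82400000 + 62997000 + 121512000 + 71914500 + 40194000 + 25174000 = 493706000

493706000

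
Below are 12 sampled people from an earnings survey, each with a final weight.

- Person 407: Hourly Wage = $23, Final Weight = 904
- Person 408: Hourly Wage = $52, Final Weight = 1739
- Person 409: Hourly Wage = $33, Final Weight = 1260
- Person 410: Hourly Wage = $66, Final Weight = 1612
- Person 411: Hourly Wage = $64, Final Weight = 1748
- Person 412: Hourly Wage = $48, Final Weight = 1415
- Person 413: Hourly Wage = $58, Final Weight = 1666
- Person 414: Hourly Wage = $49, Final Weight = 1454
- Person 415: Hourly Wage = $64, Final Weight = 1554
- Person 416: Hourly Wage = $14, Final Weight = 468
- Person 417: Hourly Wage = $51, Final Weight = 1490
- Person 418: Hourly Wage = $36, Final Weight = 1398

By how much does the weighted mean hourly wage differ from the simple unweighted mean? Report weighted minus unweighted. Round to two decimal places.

3.73

Unweighted sum = 558
Unweighted mean = 558 / 12 = 46.5
Weighted sum = 23×904 + 52×1739 + 33×1260 + 66×1612 + 64×1748 + 48×1415 + 58×1666 + 49×1454 + 64×1554 + 14×468 + 51×1490 + 36×1398
  = 20792 + 90428 + 41580 + 106392 + 111872 + 67920 + 96628 + 71246 + 99456 + 6552 + 75990 + 50328 = 839184
Sum of weights = 16708
Weighted mean = 839184 / 16708 = 50.226478
Difference (weighted minus unweighted) = 3.7264783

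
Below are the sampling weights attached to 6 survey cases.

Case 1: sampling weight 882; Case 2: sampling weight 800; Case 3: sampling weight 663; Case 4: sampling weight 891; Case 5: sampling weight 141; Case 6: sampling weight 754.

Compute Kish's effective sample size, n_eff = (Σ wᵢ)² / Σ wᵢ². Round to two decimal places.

5.27

Σ wᵢ = 882 + 800 + 663 + 891 + 141 + 754 = 4131
Σ wᵢ² = 777924 + 640000 + 439569 + 793881 + 19881 + 568516 = 3239771
n_eff = 4131² / 3239771 = 17065161 / 3239771 = 5.2673973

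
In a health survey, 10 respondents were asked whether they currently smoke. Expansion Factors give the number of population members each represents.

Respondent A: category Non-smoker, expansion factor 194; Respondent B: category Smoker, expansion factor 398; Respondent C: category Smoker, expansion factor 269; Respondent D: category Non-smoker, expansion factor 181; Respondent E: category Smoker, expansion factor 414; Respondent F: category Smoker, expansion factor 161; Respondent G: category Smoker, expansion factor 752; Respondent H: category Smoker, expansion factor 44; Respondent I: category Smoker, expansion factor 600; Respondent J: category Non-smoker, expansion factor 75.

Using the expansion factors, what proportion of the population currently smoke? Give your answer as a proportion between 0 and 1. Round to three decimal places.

0.854

Sum of weights for 'Smoker' = 398 + 269 + 414 + 161 + 752 + 44 + 600 = 2638
Total weight = 194 + 398 + 269 + 181 + 414 + 161 + 752 + 44 + 600 + 75 = 3088
Weighted proportion = 2638 / 3088 = 0.85427461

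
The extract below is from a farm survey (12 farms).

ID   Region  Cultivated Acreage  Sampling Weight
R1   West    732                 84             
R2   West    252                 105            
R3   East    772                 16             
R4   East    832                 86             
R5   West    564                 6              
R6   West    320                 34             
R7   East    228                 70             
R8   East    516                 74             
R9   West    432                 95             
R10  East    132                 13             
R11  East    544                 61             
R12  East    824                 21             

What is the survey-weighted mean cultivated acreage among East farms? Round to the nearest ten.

East rows: R3, R4, R7, R8, R10, R11, R12
Weighted sum = 772×16 + 832×86 + 228×70 + 516×74 + 132×13 + 544×61 + 824×21
  = 190252
Sum of weights = 16 + 86 + 70 + 74 + 13 + 61 + 21 = 341
Weighted mean = 190252 / 341 = 557.92375

560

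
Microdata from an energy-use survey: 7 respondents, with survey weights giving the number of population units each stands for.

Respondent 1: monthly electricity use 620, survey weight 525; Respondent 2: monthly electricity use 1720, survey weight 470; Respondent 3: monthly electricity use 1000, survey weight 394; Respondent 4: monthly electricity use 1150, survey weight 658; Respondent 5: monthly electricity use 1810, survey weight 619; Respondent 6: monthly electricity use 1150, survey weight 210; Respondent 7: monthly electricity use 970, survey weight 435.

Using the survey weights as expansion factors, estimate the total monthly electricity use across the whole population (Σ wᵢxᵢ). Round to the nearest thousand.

Weighted total = 620×525 + 1720×470 + 1000×394 + 1150×658 + 1810×619 + 1150×210 + 970×435
  = 4068440

4068000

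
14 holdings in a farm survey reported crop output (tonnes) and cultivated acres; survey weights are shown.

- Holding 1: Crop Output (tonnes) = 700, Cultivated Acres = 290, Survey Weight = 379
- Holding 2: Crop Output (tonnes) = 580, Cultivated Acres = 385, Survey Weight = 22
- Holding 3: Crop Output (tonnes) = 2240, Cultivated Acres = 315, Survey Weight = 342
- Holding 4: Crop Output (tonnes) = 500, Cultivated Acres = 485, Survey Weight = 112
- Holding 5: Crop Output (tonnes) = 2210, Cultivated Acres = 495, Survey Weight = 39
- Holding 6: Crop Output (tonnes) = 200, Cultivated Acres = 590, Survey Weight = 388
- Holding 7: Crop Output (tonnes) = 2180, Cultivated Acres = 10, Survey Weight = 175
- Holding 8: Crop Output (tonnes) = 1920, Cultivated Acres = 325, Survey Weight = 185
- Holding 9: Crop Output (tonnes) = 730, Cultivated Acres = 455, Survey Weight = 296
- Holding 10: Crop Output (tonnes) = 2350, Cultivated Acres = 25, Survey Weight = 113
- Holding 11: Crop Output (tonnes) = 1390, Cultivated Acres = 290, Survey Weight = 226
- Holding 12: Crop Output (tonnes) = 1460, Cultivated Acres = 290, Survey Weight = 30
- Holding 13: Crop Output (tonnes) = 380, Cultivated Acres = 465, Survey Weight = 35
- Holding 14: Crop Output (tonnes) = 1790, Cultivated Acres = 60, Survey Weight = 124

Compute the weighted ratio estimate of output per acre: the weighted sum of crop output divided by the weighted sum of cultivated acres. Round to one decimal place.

3.7

Σ wᵢ·y = 3075460
Σ wᵢ·x = 825990
Ratio = 3075460 / 825990 = 3.7233623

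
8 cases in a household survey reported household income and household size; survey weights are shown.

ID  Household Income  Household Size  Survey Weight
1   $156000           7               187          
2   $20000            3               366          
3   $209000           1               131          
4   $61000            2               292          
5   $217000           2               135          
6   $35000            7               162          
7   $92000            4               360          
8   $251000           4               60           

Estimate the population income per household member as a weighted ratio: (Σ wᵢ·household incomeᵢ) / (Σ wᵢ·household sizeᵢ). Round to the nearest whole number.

26559

Σ wᵢ·y = 156000×187 + 20000×366 + 209000×131 + 61000×292 + 217000×135 + 35000×162 + 92000×360 + 251000×60
  = 29172000 + 7320000 + 27379000 + 17812000 + 29295000 + 5670000 + 33120000 + 15060000 = 164828000
Σ wᵢ·x = 7×187 + 3×366 + 1×131 + 2×292 + 2×135 + 7×162 + 4×360 + 4×60
  = 1309 + 1098 + 131 + 584 + 270 + 1134 + 1440 + 240 = 6206
Ratio = 164828000 / 6206 = 26559.459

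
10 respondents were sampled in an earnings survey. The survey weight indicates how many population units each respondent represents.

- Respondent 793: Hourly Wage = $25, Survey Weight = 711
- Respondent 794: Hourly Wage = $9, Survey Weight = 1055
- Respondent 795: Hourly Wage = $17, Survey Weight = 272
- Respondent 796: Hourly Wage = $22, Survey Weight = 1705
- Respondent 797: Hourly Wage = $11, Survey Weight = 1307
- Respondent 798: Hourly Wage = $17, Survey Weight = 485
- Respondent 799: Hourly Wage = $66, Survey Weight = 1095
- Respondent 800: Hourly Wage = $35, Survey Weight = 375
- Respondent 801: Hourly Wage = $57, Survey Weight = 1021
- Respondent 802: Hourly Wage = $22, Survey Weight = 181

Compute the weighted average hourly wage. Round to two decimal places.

29.19

Weighted sum = 25×711 + 9×1055 + 17×272 + 22×1705 + 11×1307 + 17×485 + 66×1095 + 35×375 + 57×1021 + 22×181
  = 17775 + 9495 + 4624 + 37510 + 14377 + 8245 + 72270 + 13125 + 58197 + 3982 = 239600
Sum of weights = 711 + 1055 + 272 + 1705 + 1307 + 485 + 1095 + 375 + 1021 + 181 = 8207
Weighted mean = 239600 / 8207 = 29.19459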